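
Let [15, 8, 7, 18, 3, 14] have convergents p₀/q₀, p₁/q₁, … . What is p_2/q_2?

Using pₖ = aₖpₖ₋₁ + pₖ₋₂, qₖ = aₖqₖ₋₁ + qₖ₋₂ (with p₋₁=1, p₋₂=0, q₋₁=0, q₋₂=1):
  k=0: a=15, p=15, q=1
  k=1: a=8, p=121, q=8
  k=2: a=7, p=862, q=57

862/57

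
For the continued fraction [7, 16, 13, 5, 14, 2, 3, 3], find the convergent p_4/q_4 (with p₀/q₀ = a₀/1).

106378/15063

Using pₖ = aₖpₖ₋₁ + pₖ₋₂, qₖ = aₖqₖ₋₁ + qₖ₋₂ (with p₋₁=1, p₋₂=0, q₋₁=0, q₋₂=1):
  k=0: a=7, p=7, q=1
  k=1: a=16, p=113, q=16
  k=2: a=13, p=1476, q=209
  k=3: a=5, p=7493, q=1061
  k=4: a=14, p=106378, q=15063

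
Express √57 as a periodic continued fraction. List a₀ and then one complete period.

[7; 1, 1, 4, 1, 1, 14]

a₀ = ⌊√57⌋ = 7.
With m₀=0, d₀=1 and mₖ₊₁ = dₖaₖ − mₖ, dₖ₊₁ = (n − mₖ₊₁²)/dₖ, aₖ₊₁ = ⌊(a₀+mₖ₊₁)/dₖ₊₁⌋:
  k=1: m=7, d=8, a=1
  k=2: m=1, d=7, a=1
  k=3: m=6, d=3, a=4
  k=4: m=6, d=7, a=1
  k=5: m=1, d=8, a=1
  k=6: m=7, d=1, a=14
d=1 and a=2a₀=14 at k=6, so the next step gives (m, d) = (7, 8) again — its k=1 value — and the period has length 6.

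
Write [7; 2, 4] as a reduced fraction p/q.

Using pₖ = aₖpₖ₋₁ + pₖ₋₂ and qₖ = aₖqₖ₋₁ + qₖ₋₂:
  k=0: a=7, p=7, q=1
  k=1: a=2, p=15, q=2
  k=2: a=4, p=67, q=9

67/9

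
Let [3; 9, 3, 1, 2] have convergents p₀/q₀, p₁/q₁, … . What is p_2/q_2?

Using pₖ = aₖpₖ₋₁ + pₖ₋₂, qₖ = aₖqₖ₋₁ + qₖ₋₂ (with p₋₁=1, p₋₂=0, q₋₁=0, q₋₂=1):
  k=0: a=3, p=3, q=1
  k=1: a=9, p=28, q=9
  k=2: a=3, p=87, q=28

87/28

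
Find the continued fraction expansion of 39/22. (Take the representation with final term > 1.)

[1; 1, 3, 2, 2]

39 = 1×22 + 17
22 = 1×17 + 5
17 = 3×5 + 2
5 = 2×2 + 1
2 = 2×1 + 0  (stop)
So 39/22 = [1; 1, 3, 2, 2].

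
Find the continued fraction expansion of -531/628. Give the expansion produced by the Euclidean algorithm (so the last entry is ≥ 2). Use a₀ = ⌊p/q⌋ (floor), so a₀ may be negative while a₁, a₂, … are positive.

[-1; 6, 2, 9, 5]

-531 = -1·628 + 97
628 = 6·97 + 46
97 = 2·46 + 5
46 = 9·5 + 1
5 = 5·1 + 0  (stop)
So -531/628 = [-1; 6, 2, 9, 5].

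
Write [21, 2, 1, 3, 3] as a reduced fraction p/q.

769/36

Fold from the inside: start with 3/1.
  3 + 1/3 = 10/3
  1 + 3/10 = 13/10
  2 + 10/13 = 36/13
  21 + 13/36 = 769/36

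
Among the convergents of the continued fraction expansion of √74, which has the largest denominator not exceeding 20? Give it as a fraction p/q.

43/5

√74 = [8; 1, 1, 1, 1, 16, …] (period length 5).
Convergents:
  p_0/q_0 = 8/1
  p_1/q_1 = 9/1
  p_2/q_2 = 17/2
  p_3/q_3 = 26/3
  p_4/q_4 = 43/5
  p_5/q_5 = 714/83
q_4 = 5 ≤ 20 < 83 = q_5, so the answer is 43/5.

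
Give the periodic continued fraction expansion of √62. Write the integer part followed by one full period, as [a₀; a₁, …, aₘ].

[7; 1, 6, 1, 14]

a₀ = ⌊√62⌋ = 7.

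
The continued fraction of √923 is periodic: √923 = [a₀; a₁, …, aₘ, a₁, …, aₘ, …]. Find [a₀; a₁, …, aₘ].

a₀ = ⌊√923⌋ = 30.
With m₀=0, d₀=1 and mₖ₊₁ = dₖaₖ − mₖ, dₖ₊₁ = (n − mₖ₊₁²)/dₖ, aₖ₊₁ = ⌊(a₀+mₖ₊₁)/dₖ₊₁⌋:
  k=1: m=30, d=23, a=2
  k=2: m=16, d=29, a=1
  k=3: m=13, d=26, a=1
  k=4: m=13, d=29, a=1
  k=5: m=16, d=23, a=2
  k=6: m=30, d=1, a=60
d=1 and a=2a₀=60 at k=6, so the next step gives (m, d) = (30, 23) again — its k=1 value — and the period has length 6.

[30; 2, 1, 1, 1, 2, 60]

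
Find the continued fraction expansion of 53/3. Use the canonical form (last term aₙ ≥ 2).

53 = 17×3 + 2
3 = 1×2 + 1
2 = 2×1 + 0  (stop)
So 53/3 = [17; 1, 2].

[17; 1, 2]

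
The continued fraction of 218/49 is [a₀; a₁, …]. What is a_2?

218 = 4·49 + 22   →  a_0 = 4
49 = 2·22 + 5   →  a_1 = 2
22 = 4·5 + 2   →  a_2 = 4

4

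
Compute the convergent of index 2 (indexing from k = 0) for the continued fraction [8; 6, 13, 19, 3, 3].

645/79

Using pₖ = aₖpₖ₋₁ + pₖ₋₂, qₖ = aₖqₖ₋₁ + qₖ₋₂ (with p₋₁=1, p₋₂=0, q₋₁=0, q₋₂=1):
  k=0: a=8, p=8, q=1
  k=1: a=6, p=49, q=6
  k=2: a=13, p=645, q=79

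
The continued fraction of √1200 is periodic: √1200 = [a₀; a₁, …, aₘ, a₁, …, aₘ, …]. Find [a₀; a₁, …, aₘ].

[34; 1, 1, 1, 3, 1, 1, 1, 68]

a₀ = ⌊√1200⌋ = 34.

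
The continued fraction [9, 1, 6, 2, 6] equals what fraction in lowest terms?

Fold from the inside: start with 6/1.
  2 + 1/6 = 13/6
  6 + 6/13 = 84/13
  1 + 13/84 = 97/84
  9 + 84/97 = 957/97

957/97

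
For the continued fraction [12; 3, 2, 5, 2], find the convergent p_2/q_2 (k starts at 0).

Using pₖ = aₖpₖ₋₁ + pₖ₋₂, qₖ = aₖqₖ₋₁ + qₖ₋₂ (with p₋₁=1, p₋₂=0, q₋₁=0, q₋₂=1):
  k=0: a=12, p=12, q=1
  k=1: a=3, p=37, q=3
  k=2: a=2, p=86, q=7

86/7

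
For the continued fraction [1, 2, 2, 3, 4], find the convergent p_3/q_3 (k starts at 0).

24/17

Using pₖ = aₖpₖ₋₁ + pₖ₋₂, qₖ = aₖqₖ₋₁ + qₖ₋₂ (with p₋₁=1, p₋₂=0, q₋₁=0, q₋₂=1):
  k=0: a=1, p=1, q=1
  k=1: a=2, p=3, q=2
  k=2: a=2, p=7, q=5
  k=3: a=3, p=24, q=17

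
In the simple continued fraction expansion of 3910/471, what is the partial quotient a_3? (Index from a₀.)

3910 = 8·471 + 142   →  a_0 = 8
471 = 3·142 + 45   →  a_1 = 3
142 = 3·45 + 7   →  a_2 = 3
45 = 6·7 + 3   →  a_3 = 6

6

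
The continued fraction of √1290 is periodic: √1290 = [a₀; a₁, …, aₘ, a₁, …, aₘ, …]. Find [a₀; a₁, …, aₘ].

[35; 1, 10, 1, 70]

a₀ = ⌊√1290⌋ = 35.
With m₀=0, d₀=1 and mₖ₊₁ = dₖaₖ − mₖ, dₖ₊₁ = (n − mₖ₊₁²)/dₖ, aₖ₊₁ = ⌊(a₀+mₖ₊₁)/dₖ₊₁⌋:
  k=1: m=35, d=65, a=1
  k=2: m=30, d=6, a=10
  k=3: m=30, d=65, a=1
  k=4: m=35, d=1, a=70
d=1 and a=2a₀=70 at k=4, so the next step gives (m, d) = (35, 65) again — its k=1 value — and the period has length 4.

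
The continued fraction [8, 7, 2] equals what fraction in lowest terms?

Using pₖ = aₖpₖ₋₁ + pₖ₋₂ and qₖ = aₖqₖ₋₁ + qₖ₋₂:
  k=0: a=8, p=8, q=1
  k=1: a=7, p=57, q=7
  k=2: a=2, p=122, q=15

122/15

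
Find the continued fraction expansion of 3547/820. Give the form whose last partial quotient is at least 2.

[4; 3, 14, 19]

3547 = 4*820 + 267
820 = 3*267 + 19
267 = 14*19 + 1
19 = 19*1 + 0  (stop)
So 3547/820 = [4; 3, 14, 19].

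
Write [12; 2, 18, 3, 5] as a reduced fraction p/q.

Fold from the inside: start with 5/1.
  3 + 1/5 = 16/5
  18 + 5/16 = 293/16
  2 + 16/293 = 602/293
  12 + 293/602 = 7517/602

7517/602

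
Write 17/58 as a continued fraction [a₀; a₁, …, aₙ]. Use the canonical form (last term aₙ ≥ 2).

[0; 3, 2, 2, 3]

17 = 0×58 + 17
58 = 3×17 + 7
17 = 2×7 + 3
7 = 2×3 + 1
3 = 3×1 + 0  (stop)
So 17/58 = [0; 3, 2, 2, 3].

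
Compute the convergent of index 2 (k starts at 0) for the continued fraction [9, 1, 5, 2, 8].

Using pₖ = aₖpₖ₋₁ + pₖ₋₂, qₖ = aₖqₖ₋₁ + qₖ₋₂ (with p₋₁=1, p₋₂=0, q₋₁=0, q₋₂=1):
  k=0: a=9, p=9, q=1
  k=1: a=1, p=10, q=1
  k=2: a=5, p=59, q=6

59/6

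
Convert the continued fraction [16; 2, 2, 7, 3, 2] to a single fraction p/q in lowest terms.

4413/269

Using pₖ = aₖpₖ₋₁ + pₖ₋₂ and qₖ = aₖqₖ₋₁ + qₖ₋₂:
  k=0: a=16, p=16, q=1
  k=1: a=2, p=33, q=2
  k=2: a=2, p=82, q=5
  k=3: a=7, p=607, q=37
  k=4: a=3, p=1903, q=116
  k=5: a=2, p=4413, q=269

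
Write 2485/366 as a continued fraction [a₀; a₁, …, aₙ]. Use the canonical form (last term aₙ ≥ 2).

[6; 1, 3, 1, 3, 19]

2485 = 6*366 + 289
366 = 1*289 + 77
289 = 3*77 + 58
77 = 1*58 + 19
58 = 3*19 + 1
19 = 19*1 + 0  (stop)
So 2485/366 = [6; 1, 3, 1, 3, 19].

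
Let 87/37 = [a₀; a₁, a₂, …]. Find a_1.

2

87 = 2·37 + 13   →  a_0 = 2
37 = 2·13 + 11   →  a_1 = 2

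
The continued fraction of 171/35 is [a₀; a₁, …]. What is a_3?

171 = 4·35 + 31   →  a_0 = 4
35 = 1·31 + 4   →  a_1 = 1
31 = 7·4 + 3   →  a_2 = 7
4 = 1·3 + 1   →  a_3 = 1

1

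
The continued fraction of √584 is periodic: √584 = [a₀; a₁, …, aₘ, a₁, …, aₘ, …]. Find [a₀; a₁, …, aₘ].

[24; 6, 48]

a₀ = ⌊√584⌋ = 24.
With m₀=0, d₀=1 and mₖ₊₁ = dₖaₖ − mₖ, dₖ₊₁ = (n − mₖ₊₁²)/dₖ, aₖ₊₁ = ⌊(a₀+mₖ₊₁)/dₖ₊₁⌋:
  k=1: m=24, d=8, a=6
  k=2: m=24, d=1, a=48
d=1 and a=2a₀=48 at k=2, so the next step gives (m, d) = (24, 8) again — its k=1 value — and the period has length 2.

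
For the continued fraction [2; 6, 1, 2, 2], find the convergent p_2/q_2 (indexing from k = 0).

15/7

Using pₖ = aₖpₖ₋₁ + pₖ₋₂, qₖ = aₖqₖ₋₁ + qₖ₋₂ (with p₋₁=1, p₋₂=0, q₋₁=0, q₋₂=1):
  k=0: a=2, p=2, q=1
  k=1: a=6, p=13, q=6
  k=2: a=1, p=15, q=7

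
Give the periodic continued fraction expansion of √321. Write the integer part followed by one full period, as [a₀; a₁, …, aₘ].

a₀ = ⌊√321⌋ = 17.
With m₀=0, d₀=1 and mₖ₊₁ = dₖaₖ − mₖ, dₖ₊₁ = (n − mₖ₊₁²)/dₖ, aₖ₊₁ = ⌊(a₀+mₖ₊₁)/dₖ₊₁⌋:
  k=1: m=17, d=32, a=1
  k=2: m=15, d=3, a=10
  k=3: m=15, d=32, a=1
  k=4: m=17, d=1, a=34
d=1 and a=2a₀=34 at k=4, so the next step gives (m, d) = (17, 32) again — its k=1 value — and the period has length 4.

[17; 1, 10, 1, 34]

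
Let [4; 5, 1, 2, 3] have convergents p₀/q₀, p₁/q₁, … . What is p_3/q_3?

71/17

Using pₖ = aₖpₖ₋₁ + pₖ₋₂, qₖ = aₖqₖ₋₁ + qₖ₋₂ (with p₋₁=1, p₋₂=0, q₋₁=0, q₋₂=1):
  k=0: a=4, p=4, q=1
  k=1: a=5, p=21, q=5
  k=2: a=1, p=25, q=6
  k=3: a=2, p=71, q=17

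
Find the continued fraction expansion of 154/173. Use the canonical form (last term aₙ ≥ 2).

154 = 0·173 + 154
173 = 1·154 + 19
154 = 8·19 + 2
19 = 9·2 + 1
2 = 2·1 + 0  (stop)
So 154/173 = [0; 1, 8, 9, 2].

[0; 1, 8, 9, 2]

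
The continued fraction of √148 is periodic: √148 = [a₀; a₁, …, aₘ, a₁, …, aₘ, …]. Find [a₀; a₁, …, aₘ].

a₀ = ⌊√148⌋ = 12.
With m₀=0, d₀=1 and mₖ₊₁ = dₖaₖ − mₖ, dₖ₊₁ = (n − mₖ₊₁²)/dₖ, aₖ₊₁ = ⌊(a₀+mₖ₊₁)/dₖ₊₁⌋:
  k=1: m=12, d=4, a=6
  k=2: m=12, d=1, a=24
d=1 and a=2a₀=24 at k=2, so the next step gives (m, d) = (12, 4) again — its k=1 value — and the period has length 2.

[12; 6, 24]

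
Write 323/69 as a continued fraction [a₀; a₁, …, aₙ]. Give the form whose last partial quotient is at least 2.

[4; 1, 2, 7, 3]

323 = 4·69 + 47
69 = 1·47 + 22
47 = 2·22 + 3
22 = 7·3 + 1
3 = 3·1 + 0  (stop)
So 323/69 = [4; 1, 2, 7, 3].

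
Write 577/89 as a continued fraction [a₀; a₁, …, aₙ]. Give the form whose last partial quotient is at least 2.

577 = 6×89 + 43
89 = 2×43 + 3
43 = 14×3 + 1
3 = 3×1 + 0  (stop)
So 577/89 = [6; 2, 14, 3].

[6; 2, 14, 3]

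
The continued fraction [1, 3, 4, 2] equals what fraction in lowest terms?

38/29

Fold from the inside: start with 2/1.
  4 + 1/2 = 9/2
  3 + 2/9 = 29/9
  1 + 9/29 = 38/29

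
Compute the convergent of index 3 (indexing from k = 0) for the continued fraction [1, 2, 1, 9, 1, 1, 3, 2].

Using pₖ = aₖpₖ₋₁ + pₖ₋₂, qₖ = aₖqₖ₋₁ + qₖ₋₂ (with p₋₁=1, p₋₂=0, q₋₁=0, q₋₂=1):
  k=0: a=1, p=1, q=1
  k=1: a=2, p=3, q=2
  k=2: a=1, p=4, q=3
  k=3: a=9, p=39, q=29

39/29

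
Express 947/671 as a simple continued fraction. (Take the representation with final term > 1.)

947 = 1×671 + 276
671 = 2×276 + 119
276 = 2×119 + 38
119 = 3×38 + 5
38 = 7×5 + 3
5 = 1×3 + 2
3 = 1×2 + 1
2 = 2×1 + 0  (stop)
So 947/671 = [1; 2, 2, 3, 7, 1, 1, 2].

[1; 2, 2, 3, 7, 1, 1, 2]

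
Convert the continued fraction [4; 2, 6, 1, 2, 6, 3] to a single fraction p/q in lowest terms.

3849/862

Fold from the inside: start with 3/1.
  6 + 1/3 = 19/3
  2 + 3/19 = 41/19
  1 + 19/41 = 60/41
  6 + 41/60 = 401/60
  2 + 60/401 = 862/401
  4 + 401/862 = 3849/862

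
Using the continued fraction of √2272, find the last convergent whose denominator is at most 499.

13680/287

√2272 = [47; 1, 1, 1, 94, …] (period length 4).
Convergents:
  p_0/q_0 = 47/1
  p_1/q_1 = 48/1
  p_2/q_2 = 95/2
  p_3/q_3 = 143/3
  p_4/q_4 = 13537/284
  p_5/q_5 = 13680/287
  p_6/q_6 = 27217/571
q_5 = 287 ≤ 499 < 571 = q_6, so the answer is 13680/287.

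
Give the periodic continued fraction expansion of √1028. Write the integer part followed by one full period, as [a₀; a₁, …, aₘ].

a₀ = ⌊√1028⌋ = 32.
With m₀=0, d₀=1 and mₖ₊₁ = dₖaₖ − mₖ, dₖ₊₁ = (n − mₖ₊₁²)/dₖ, aₖ₊₁ = ⌊(a₀+mₖ₊₁)/dₖ₊₁⌋:
  k=1: m=32, d=4, a=16
  k=2: m=32, d=1, a=64
d=1 and a=2a₀=64 at k=2, so the next step gives (m, d) = (32, 4) again — its k=1 value — and the period has length 2.

[32; 16, 64]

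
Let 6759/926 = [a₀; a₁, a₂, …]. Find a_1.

6759 = 7·926 + 277   →  a_0 = 7
926 = 3·277 + 95   →  a_1 = 3

3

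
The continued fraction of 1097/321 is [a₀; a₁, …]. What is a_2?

2

1097 = 3·321 + 134   →  a_0 = 3
321 = 2·134 + 53   →  a_1 = 2
134 = 2·53 + 28   →  a_2 = 2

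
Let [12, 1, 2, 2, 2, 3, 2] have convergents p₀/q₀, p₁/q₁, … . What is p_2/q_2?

38/3

Using pₖ = aₖpₖ₋₁ + pₖ₋₂, qₖ = aₖqₖ₋₁ + qₖ₋₂ (with p₋₁=1, p₋₂=0, q₋₁=0, q₋₂=1):
  k=0: a=12, p=12, q=1
  k=1: a=1, p=13, q=1
  k=2: a=2, p=38, q=3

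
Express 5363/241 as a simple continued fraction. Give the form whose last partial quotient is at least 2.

[22; 3, 1, 19, 3]

5363 = 22*241 + 61
241 = 3*61 + 58
61 = 1*58 + 3
58 = 19*3 + 1
3 = 3*1 + 0  (stop)
So 5363/241 = [22; 3, 1, 19, 3].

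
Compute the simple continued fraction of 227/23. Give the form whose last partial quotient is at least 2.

227 = 9·23 + 20
23 = 1·20 + 3
20 = 6·3 + 2
3 = 1·2 + 1
2 = 2·1 + 0  (stop)
So 227/23 = [9; 1, 6, 1, 2].

[9; 1, 6, 1, 2]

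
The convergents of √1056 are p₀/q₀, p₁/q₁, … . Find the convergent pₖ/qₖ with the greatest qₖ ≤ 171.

4192/129

√1056 = [32; 2, 64, …] (period length 2).
Convergents:
  p_0/q_0 = 32/1
  p_1/q_1 = 65/2
  p_2/q_2 = 4192/129
  p_3/q_3 = 8449/260
q_2 = 129 ≤ 171 < 260 = q_3, so the answer is 4192/129.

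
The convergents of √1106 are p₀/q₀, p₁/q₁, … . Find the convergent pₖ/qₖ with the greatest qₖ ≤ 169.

5055/152

√1106 = [33; 3, 1, 8, 1, 3, 66, …] (period length 6).
Convergents:
  p_0/q_0 = 33/1
  p_1/q_1 = 100/3
  p_2/q_2 = 133/4
  p_3/q_3 = 1164/35
  p_4/q_4 = 1297/39
  p_5/q_5 = 5055/152
  p_6/q_6 = 334927/10071
q_5 = 152 ≤ 169 < 10071 = q_6, so the answer is 5055/152.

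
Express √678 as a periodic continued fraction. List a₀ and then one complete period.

[26; 26, 52]

a₀ = ⌊√678⌋ = 26.
With m₀=0, d₀=1 and mₖ₊₁ = dₖaₖ − mₖ, dₖ₊₁ = (n − mₖ₊₁²)/dₖ, aₖ₊₁ = ⌊(a₀+mₖ₊₁)/dₖ₊₁⌋:
  k=1: m=26, d=2, a=26
  k=2: m=26, d=1, a=52
d=1 and a=2a₀=52 at k=2, so the next step gives (m, d) = (26, 2) again — its k=1 value — and the period has length 2.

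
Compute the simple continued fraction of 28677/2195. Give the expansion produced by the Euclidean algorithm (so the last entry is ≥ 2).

28677 = 13×2195 + 142
2195 = 15×142 + 65
142 = 2×65 + 12
65 = 5×12 + 5
12 = 2×5 + 2
5 = 2×2 + 1
2 = 2×1 + 0  (stop)
So 28677/2195 = [13; 15, 2, 5, 2, 2, 2].

[13; 15, 2, 5, 2, 2, 2]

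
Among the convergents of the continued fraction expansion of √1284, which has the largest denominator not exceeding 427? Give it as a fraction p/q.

15229/425

√1284 = [35; 1, 4, 1, 70, …] (period length 4).
Convergents:
  p_0/q_0 = 35/1
  p_1/q_1 = 36/1
  p_2/q_2 = 179/5
  p_3/q_3 = 215/6
  p_4/q_4 = 15229/425
  p_5/q_5 = 15444/431
q_4 = 425 ≤ 427 < 431 = q_5, so the answer is 15229/425.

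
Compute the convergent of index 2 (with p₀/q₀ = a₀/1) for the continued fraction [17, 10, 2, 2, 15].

359/21

Using pₖ = aₖpₖ₋₁ + pₖ₋₂, qₖ = aₖqₖ₋₁ + qₖ₋₂ (with p₋₁=1, p₋₂=0, q₋₁=0, q₋₂=1):
  k=0: a=17, p=17, q=1
  k=1: a=10, p=171, q=10
  k=2: a=2, p=359, q=21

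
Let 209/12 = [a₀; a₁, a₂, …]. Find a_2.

2

209 = 17·12 + 5   →  a_0 = 17
12 = 2·5 + 2   →  a_1 = 2
5 = 2·2 + 1   →  a_2 = 2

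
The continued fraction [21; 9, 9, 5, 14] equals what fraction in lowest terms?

125561/5948

Fold from the inside: start with 14/1.
  5 + 1/14 = 71/14
  9 + 14/71 = 653/71
  9 + 71/653 = 5948/653
  21 + 653/5948 = 125561/5948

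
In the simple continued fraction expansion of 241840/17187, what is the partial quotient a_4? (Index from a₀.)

7

241840 = 14·17187 + 1222   →  a_0 = 14
17187 = 14·1222 + 79   →  a_1 = 14
1222 = 15·79 + 37   →  a_2 = 15
79 = 2·37 + 5   →  a_3 = 2
37 = 7·5 + 2   →  a_4 = 7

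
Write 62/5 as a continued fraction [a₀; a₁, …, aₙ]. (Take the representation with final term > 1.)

[12; 2, 2]

62 = 12*5 + 2
5 = 2*2 + 1
2 = 2*1 + 0  (stop)
So 62/5 = [12; 2, 2].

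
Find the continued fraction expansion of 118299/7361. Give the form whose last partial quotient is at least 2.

118299 = 16×7361 + 523
7361 = 14×523 + 39
523 = 13×39 + 16
39 = 2×16 + 7
16 = 2×7 + 2
7 = 3×2 + 1
2 = 2×1 + 0  (stop)
So 118299/7361 = [16; 14, 13, 2, 2, 3, 2].

[16; 14, 13, 2, 2, 3, 2]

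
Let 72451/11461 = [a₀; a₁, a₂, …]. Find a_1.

72451 = 6·11461 + 3685   →  a_0 = 6
11461 = 3·3685 + 406   →  a_1 = 3

3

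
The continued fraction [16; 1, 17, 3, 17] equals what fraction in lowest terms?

16149/953

Using pₖ = aₖpₖ₋₁ + pₖ₋₂ and qₖ = aₖqₖ₋₁ + qₖ₋₂:
  k=0: a=16, p=16, q=1
  k=1: a=1, p=17, q=1
  k=2: a=17, p=305, q=18
  k=3: a=3, p=932, q=55
  k=4: a=17, p=16149, q=953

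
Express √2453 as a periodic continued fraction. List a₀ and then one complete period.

[49; 1, 1, 8, 1, 1, 98]

a₀ = ⌊√2453⌋ = 49.
With m₀=0, d₀=1 and mₖ₊₁ = dₖaₖ − mₖ, dₖ₊₁ = (n − mₖ₊₁²)/dₖ, aₖ₊₁ = ⌊(a₀+mₖ₊₁)/dₖ₊₁⌋:
  k=1: m=49, d=52, a=1
  k=2: m=3, d=47, a=1
  k=3: m=44, d=11, a=8
  k=4: m=44, d=47, a=1
  k=5: m=3, d=52, a=1
  k=6: m=49, d=1, a=98
d=1 and a=2a₀=98 at k=6, so the next step gives (m, d) = (49, 52) again — its k=1 value — and the period has length 6.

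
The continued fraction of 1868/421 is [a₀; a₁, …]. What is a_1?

1868 = 4·421 + 184   →  a_0 = 4
421 = 2·184 + 53   →  a_1 = 2

2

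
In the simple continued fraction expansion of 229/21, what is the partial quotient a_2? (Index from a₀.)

9

229 = 10·21 + 19   →  a_0 = 10
21 = 1·19 + 2   →  a_1 = 1
19 = 9·2 + 1   →  a_2 = 9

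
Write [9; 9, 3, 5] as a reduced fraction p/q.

1357/149

Using pₖ = aₖpₖ₋₁ + pₖ₋₂ and qₖ = aₖqₖ₋₁ + qₖ₋₂:
  k=0: a=9, p=9, q=1
  k=1: a=9, p=82, q=9
  k=2: a=3, p=255, q=28
  k=3: a=5, p=1357, q=149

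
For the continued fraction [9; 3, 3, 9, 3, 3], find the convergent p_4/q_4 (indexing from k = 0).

Using pₖ = aₖpₖ₋₁ + pₖ₋₂, qₖ = aₖqₖ₋₁ + qₖ₋₂ (with p₋₁=1, p₋₂=0, q₋₁=0, q₋₂=1):
  k=0: a=9, p=9, q=1
  k=1: a=3, p=28, q=3
  k=2: a=3, p=93, q=10
  k=3: a=9, p=865, q=93
  k=4: a=3, p=2688, q=289

2688/289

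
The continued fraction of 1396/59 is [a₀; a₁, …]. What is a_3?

1396 = 23·59 + 39   →  a_0 = 23
59 = 1·39 + 20   →  a_1 = 1
39 = 1·20 + 19   →  a_2 = 1
20 = 1·19 + 1   →  a_3 = 1

1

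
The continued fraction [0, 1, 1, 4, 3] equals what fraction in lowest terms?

Using pₖ = aₖpₖ₋₁ + pₖ₋₂ and qₖ = aₖqₖ₋₁ + qₖ₋₂:
  k=0: a=0, p=0, q=1
  k=1: a=1, p=1, q=1
  k=2: a=1, p=1, q=2
  k=3: a=4, p=5, q=9
  k=4: a=3, p=16, q=29

16/29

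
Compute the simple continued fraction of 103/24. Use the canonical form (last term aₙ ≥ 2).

[4; 3, 2, 3]

103 = 4×24 + 7
24 = 3×7 + 3
7 = 2×3 + 1
3 = 3×1 + 0  (stop)
So 103/24 = [4; 3, 2, 3].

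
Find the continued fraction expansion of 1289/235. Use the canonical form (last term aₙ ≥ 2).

[5; 2, 16, 3, 2]

1289 = 5·235 + 114
235 = 2·114 + 7
114 = 16·7 + 2
7 = 3·2 + 1
2 = 2·1 + 0  (stop)
So 1289/235 = [5; 2, 16, 3, 2].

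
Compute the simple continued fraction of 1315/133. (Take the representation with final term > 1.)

[9; 1, 7, 1, 6, 2]

1315 = 9·133 + 118
133 = 1·118 + 15
118 = 7·15 + 13
15 = 1·13 + 2
13 = 6·2 + 1
2 = 2·1 + 0  (stop)
So 1315/133 = [9; 1, 7, 1, 6, 2].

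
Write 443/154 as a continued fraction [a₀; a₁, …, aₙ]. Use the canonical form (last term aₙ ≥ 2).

443 = 2·154 + 135
154 = 1·135 + 19
135 = 7·19 + 2
19 = 9·2 + 1
2 = 2·1 + 0  (stop)
So 443/154 = [2; 1, 7, 9, 2].

[2; 1, 7, 9, 2]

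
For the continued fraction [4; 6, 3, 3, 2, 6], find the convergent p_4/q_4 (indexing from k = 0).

Using pₖ = aₖpₖ₋₁ + pₖ₋₂, qₖ = aₖqₖ₋₁ + qₖ₋₂ (with p₋₁=1, p₋₂=0, q₋₁=0, q₋₂=1):
  k=0: a=4, p=4, q=1
  k=1: a=6, p=25, q=6
  k=2: a=3, p=79, q=19
  k=3: a=3, p=262, q=63
  k=4: a=2, p=603, q=145

603/145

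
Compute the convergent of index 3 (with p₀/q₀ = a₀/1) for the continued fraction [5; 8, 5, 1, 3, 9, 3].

Using pₖ = aₖpₖ₋₁ + pₖ₋₂, qₖ = aₖqₖ₋₁ + qₖ₋₂ (with p₋₁=1, p₋₂=0, q₋₁=0, q₋₂=1):
  k=0: a=5, p=5, q=1
  k=1: a=8, p=41, q=8
  k=2: a=5, p=210, q=41
  k=3: a=1, p=251, q=49

251/49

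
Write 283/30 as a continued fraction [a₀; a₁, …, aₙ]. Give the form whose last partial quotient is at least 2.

283 = 9*30 + 13
30 = 2*13 + 4
13 = 3*4 + 1
4 = 4*1 + 0  (stop)
So 283/30 = [9; 2, 3, 4].

[9; 2, 3, 4]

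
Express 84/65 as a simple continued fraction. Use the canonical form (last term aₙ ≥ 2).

84 = 1*65 + 19
65 = 3*19 + 8
19 = 2*8 + 3
8 = 2*3 + 2
3 = 1*2 + 1
2 = 2*1 + 0  (stop)
So 84/65 = [1; 3, 2, 2, 1, 2].

[1; 3, 2, 2, 1, 2]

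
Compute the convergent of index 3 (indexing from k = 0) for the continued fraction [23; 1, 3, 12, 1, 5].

1164/49

Using pₖ = aₖpₖ₋₁ + pₖ₋₂, qₖ = aₖqₖ₋₁ + qₖ₋₂ (with p₋₁=1, p₋₂=0, q₋₁=0, q₋₂=1):
  k=0: a=23, p=23, q=1
  k=1: a=1, p=24, q=1
  k=2: a=3, p=95, q=4
  k=3: a=12, p=1164, q=49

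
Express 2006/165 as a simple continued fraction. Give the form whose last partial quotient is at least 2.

[12; 6, 2, 1, 8]

2006 = 12×165 + 26
165 = 6×26 + 9
26 = 2×9 + 8
9 = 1×8 + 1
8 = 8×1 + 0  (stop)
So 2006/165 = [12; 6, 2, 1, 8].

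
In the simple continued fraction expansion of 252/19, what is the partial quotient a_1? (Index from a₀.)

3

252 = 13·19 + 5   →  a_0 = 13
19 = 3·5 + 4   →  a_1 = 3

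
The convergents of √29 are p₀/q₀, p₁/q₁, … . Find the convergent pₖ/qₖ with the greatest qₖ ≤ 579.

2251/418

√29 = [5; 2, 1, 1, 2, 10, …] (period length 5).
Convergents:
  p_0/q_0 = 5/1
  p_1/q_1 = 11/2
  p_2/q_2 = 16/3
  p_3/q_3 = 27/5
  p_4/q_4 = 70/13
  p_5/q_5 = 727/135
  p_6/q_6 = 1524/283
  p_7/q_7 = 2251/418
  p_8/q_8 = 3775/701
q_7 = 418 ≤ 579 < 701 = q_8, so the answer is 2251/418.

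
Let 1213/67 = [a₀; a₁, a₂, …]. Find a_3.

1

1213 = 18·67 + 7   →  a_0 = 18
67 = 9·7 + 4   →  a_1 = 9
7 = 1·4 + 3   →  a_2 = 1
4 = 1·3 + 1   →  a_3 = 1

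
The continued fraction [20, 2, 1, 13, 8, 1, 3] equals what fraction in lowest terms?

Fold from the inside: start with 3/1.
  1 + 1/3 = 4/3
  8 + 3/4 = 35/4
  13 + 4/35 = 459/35
  1 + 35/459 = 494/459
  2 + 459/494 = 1447/494
  20 + 494/1447 = 29434/1447

29434/1447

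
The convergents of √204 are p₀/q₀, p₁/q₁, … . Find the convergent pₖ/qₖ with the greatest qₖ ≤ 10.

100/7

√204 = [14; 3, 1, 1, 6, 1, 1, 3, 28, …] (period length 8).
Convergents:
  p_0/q_0 = 14/1
  p_1/q_1 = 43/3
  p_2/q_2 = 57/4
  p_3/q_3 = 100/7
  p_4/q_4 = 657/46
q_3 = 7 ≤ 10 < 46 = q_4, so the answer is 100/7.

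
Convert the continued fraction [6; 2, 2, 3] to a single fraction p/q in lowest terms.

109/17

Using pₖ = aₖpₖ₋₁ + pₖ₋₂ and qₖ = aₖqₖ₋₁ + qₖ₋₂:
  k=0: a=6, p=6, q=1
  k=1: a=2, p=13, q=2
  k=2: a=2, p=32, q=5
  k=3: a=3, p=109, q=17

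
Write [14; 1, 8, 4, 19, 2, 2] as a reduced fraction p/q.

54117/3634

Fold from the inside: start with 2/1.
  2 + 1/2 = 5/2
  19 + 2/5 = 97/5
  4 + 5/97 = 393/97
  8 + 97/393 = 3241/393
  1 + 393/3241 = 3634/3241
  14 + 3241/3634 = 54117/3634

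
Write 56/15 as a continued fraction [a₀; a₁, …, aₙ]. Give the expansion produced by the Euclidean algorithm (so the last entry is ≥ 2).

[3; 1, 2, 1, 3]

56 = 3×15 + 11
15 = 1×11 + 4
11 = 2×4 + 3
4 = 1×3 + 1
3 = 3×1 + 0  (stop)
So 56/15 = [3; 1, 2, 1, 3].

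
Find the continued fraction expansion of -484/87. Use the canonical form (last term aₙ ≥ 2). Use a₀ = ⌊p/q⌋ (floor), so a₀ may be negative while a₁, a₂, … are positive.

[-6; 2, 3, 2, 5]

-484 = -6·87 + 38
87 = 2·38 + 11
38 = 3·11 + 5
11 = 2·5 + 1
5 = 5·1 + 0  (stop)
So -484/87 = [-6; 2, 3, 2, 5].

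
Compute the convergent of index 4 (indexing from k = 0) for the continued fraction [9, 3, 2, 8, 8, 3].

Using pₖ = aₖpₖ₋₁ + pₖ₋₂, qₖ = aₖqₖ₋₁ + qₖ₋₂ (with p₋₁=1, p₋₂=0, q₋₁=0, q₋₂=1):
  k=0: a=9, p=9, q=1
  k=1: a=3, p=28, q=3
  k=2: a=2, p=65, q=7
  k=3: a=8, p=548, q=59
  k=4: a=8, p=4449, q=479

4449/479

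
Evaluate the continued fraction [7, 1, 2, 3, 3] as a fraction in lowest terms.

254/33

Using pₖ = aₖpₖ₋₁ + pₖ₋₂ and qₖ = aₖqₖ₋₁ + qₖ₋₂:
  k=0: a=7, p=7, q=1
  k=1: a=1, p=8, q=1
  k=2: a=2, p=23, q=3
  k=3: a=3, p=77, q=10
  k=4: a=3, p=254, q=33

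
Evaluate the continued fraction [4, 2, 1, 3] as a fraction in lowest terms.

Using pₖ = aₖpₖ₋₁ + pₖ₋₂ and qₖ = aₖqₖ₋₁ + qₖ₋₂:
  k=0: a=4, p=4, q=1
  k=1: a=2, p=9, q=2
  k=2: a=1, p=13, q=3
  k=3: a=3, p=48, q=11

48/11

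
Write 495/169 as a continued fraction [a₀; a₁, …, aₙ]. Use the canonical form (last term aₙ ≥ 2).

495 = 2·169 + 157
169 = 1·157 + 12
157 = 13·12 + 1
12 = 12·1 + 0  (stop)
So 495/169 = [2; 1, 13, 12].

[2; 1, 13, 12]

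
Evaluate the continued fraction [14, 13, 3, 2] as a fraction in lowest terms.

1309/93

Fold from the inside: start with 2/1.
  3 + 1/2 = 7/2
  13 + 2/7 = 93/7
  14 + 7/93 = 1309/93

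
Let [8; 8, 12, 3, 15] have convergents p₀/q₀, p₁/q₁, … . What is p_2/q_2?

Using pₖ = aₖpₖ₋₁ + pₖ₋₂, qₖ = aₖqₖ₋₁ + qₖ₋₂ (with p₋₁=1, p₋₂=0, q₋₁=0, q₋₂=1):
  k=0: a=8, p=8, q=1
  k=1: a=8, p=65, q=8
  k=2: a=12, p=788, q=97

788/97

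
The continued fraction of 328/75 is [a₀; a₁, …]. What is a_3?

328 = 4·75 + 28   →  a_0 = 4
75 = 2·28 + 19   →  a_1 = 2
28 = 1·19 + 9   →  a_2 = 1
19 = 2·9 + 1   →  a_3 = 2

2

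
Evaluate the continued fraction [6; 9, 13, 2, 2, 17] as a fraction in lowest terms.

64652/10581

Fold from the inside: start with 17/1.
  2 + 1/17 = 35/17
  2 + 17/35 = 87/35
  13 + 35/87 = 1166/87
  9 + 87/1166 = 10581/1166
  6 + 1166/10581 = 64652/10581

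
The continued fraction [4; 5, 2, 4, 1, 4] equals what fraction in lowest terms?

Fold from the inside: start with 4/1.
  1 + 1/4 = 5/4
  4 + 4/5 = 24/5
  2 + 5/24 = 53/24
  5 + 24/53 = 289/53
  4 + 53/289 = 1209/289

1209/289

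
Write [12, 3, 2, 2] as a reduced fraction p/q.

Fold from the inside: start with 2/1.
  2 + 1/2 = 5/2
  3 + 2/5 = 17/5
  12 + 5/17 = 209/17

209/17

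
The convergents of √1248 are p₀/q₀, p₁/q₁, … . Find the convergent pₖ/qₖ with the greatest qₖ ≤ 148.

1837/52

√1248 = [35; 3, 17, 3, 70, …] (period length 4).
Convergents:
  p_0/q_0 = 35/1
  p_1/q_1 = 106/3
  p_2/q_2 = 1837/52
  p_3/q_3 = 5617/159
q_2 = 52 ≤ 148 < 159 = q_3, so the answer is 1837/52.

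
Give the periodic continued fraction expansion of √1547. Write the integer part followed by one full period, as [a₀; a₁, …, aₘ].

a₀ = ⌊√1547⌋ = 39.
With m₀=0, d₀=1 and mₖ₊₁ = dₖaₖ − mₖ, dₖ₊₁ = (n − mₖ₊₁²)/dₖ, aₖ₊₁ = ⌊(a₀+mₖ₊₁)/dₖ₊₁⌋:
  k=1: m=39, d=26, a=3
  k=2: m=39, d=1, a=78
d=1 and a=2a₀=78 at k=2, so the next step gives (m, d) = (39, 26) again — its k=1 value — and the period has length 2.

[39; 3, 78]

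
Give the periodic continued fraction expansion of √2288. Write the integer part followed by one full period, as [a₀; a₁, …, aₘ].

[47; 1, 4, 1, 94]

a₀ = ⌊√2288⌋ = 47.
With m₀=0, d₀=1 and mₖ₊₁ = dₖaₖ − mₖ, dₖ₊₁ = (n − mₖ₊₁²)/dₖ, aₖ₊₁ = ⌊(a₀+mₖ₊₁)/dₖ₊₁⌋:
  k=1: m=47, d=79, a=1
  k=2: m=32, d=16, a=4
  k=3: m=32, d=79, a=1
  k=4: m=47, d=1, a=94
d=1 and a=2a₀=94 at k=4, so the next step gives (m, d) = (47, 79) again — its k=1 value — and the period has length 4.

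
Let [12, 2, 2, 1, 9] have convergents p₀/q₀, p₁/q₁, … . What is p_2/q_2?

62/5

Using pₖ = aₖpₖ₋₁ + pₖ₋₂, qₖ = aₖqₖ₋₁ + qₖ₋₂ (with p₋₁=1, p₋₂=0, q₋₁=0, q₋₂=1):
  k=0: a=12, p=12, q=1
  k=1: a=2, p=25, q=2
  k=2: a=2, p=62, q=5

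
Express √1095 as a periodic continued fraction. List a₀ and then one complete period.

a₀ = ⌊√1095⌋ = 33.

[33; 11, 66]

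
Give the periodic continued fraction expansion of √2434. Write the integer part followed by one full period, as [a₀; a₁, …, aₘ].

a₀ = ⌊√2434⌋ = 49.
With m₀=0, d₀=1 and mₖ₊₁ = dₖaₖ − mₖ, dₖ₊₁ = (n − mₖ₊₁²)/dₖ, aₖ₊₁ = ⌊(a₀+mₖ₊₁)/dₖ₊₁⌋:
  k=1: m=49, d=33, a=2
  k=2: m=17, d=65, a=1
  k=3: m=48, d=2, a=48
  k=4: m=48, d=65, a=1
  k=5: m=17, d=33, a=2
  k=6: m=49, d=1, a=98
d=1 and a=2a₀=98 at k=6, so the next step gives (m, d) = (49, 33) again — its k=1 value — and the period has length 6.

[49; 2, 1, 48, 1, 2, 98]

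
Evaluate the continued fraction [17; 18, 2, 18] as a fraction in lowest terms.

Using pₖ = aₖpₖ₋₁ + pₖ₋₂ and qₖ = aₖqₖ₋₁ + qₖ₋₂:
  k=0: a=17, p=17, q=1
  k=1: a=18, p=307, q=18
  k=2: a=2, p=631, q=37
  k=3: a=18, p=11665, q=684

11665/684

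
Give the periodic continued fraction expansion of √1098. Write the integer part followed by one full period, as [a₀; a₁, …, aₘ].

a₀ = ⌊√1098⌋ = 33.
With m₀=0, d₀=1 and mₖ₊₁ = dₖaₖ − mₖ, dₖ₊₁ = (n − mₖ₊₁²)/dₖ, aₖ₊₁ = ⌊(a₀+mₖ₊₁)/dₖ₊₁⌋:
  k=1: m=33, d=9, a=7
  k=2: m=30, d=22, a=2
  k=3: m=14, d=41, a=1
  k=4: m=27, d=9, a=6
  k=5: m=27, d=41, a=1
  k=6: m=14, d=22, a=2
  k=7: m=30, d=9, a=7
  k=8: m=33, d=1, a=66
d=1 and a=2a₀=66 at k=8, so the next step gives (m, d) = (33, 9) again — its k=1 value — and the period has length 8.

[33; 7, 2, 1, 6, 1, 2, 7, 66]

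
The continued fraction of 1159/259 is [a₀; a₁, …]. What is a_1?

2

1159 = 4·259 + 123   →  a_0 = 4
259 = 2·123 + 13   →  a_1 = 2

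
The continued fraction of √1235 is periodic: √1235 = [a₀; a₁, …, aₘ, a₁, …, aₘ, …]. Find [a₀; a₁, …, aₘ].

a₀ = ⌊√1235⌋ = 35.
With m₀=0, d₀=1 and mₖ₊₁ = dₖaₖ − mₖ, dₖ₊₁ = (n − mₖ₊₁²)/dₖ, aₖ₊₁ = ⌊(a₀+mₖ₊₁)/dₖ₊₁⌋:
  k=1: m=35, d=10, a=7
  k=2: m=35, d=1, a=70
d=1 and a=2a₀=70 at k=2, so the next step gives (m, d) = (35, 10) again — its k=1 value — and the period has length 2.

[35; 7, 70]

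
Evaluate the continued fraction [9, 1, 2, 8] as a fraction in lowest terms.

Using pₖ = aₖpₖ₋₁ + pₖ₋₂ and qₖ = aₖqₖ₋₁ + qₖ₋₂:
  k=0: a=9, p=9, q=1
  k=1: a=1, p=10, q=1
  k=2: a=2, p=29, q=3
  k=3: a=8, p=242, q=25

242/25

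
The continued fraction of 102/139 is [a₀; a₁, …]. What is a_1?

102 = 0·139 + 102   →  a_0 = 0
139 = 1·102 + 37   →  a_1 = 1

1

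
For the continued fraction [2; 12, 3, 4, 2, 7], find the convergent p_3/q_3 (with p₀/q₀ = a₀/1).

Using pₖ = aₖpₖ₋₁ + pₖ₋₂, qₖ = aₖqₖ₋₁ + qₖ₋₂ (with p₋₁=1, p₋₂=0, q₋₁=0, q₋₂=1):
  k=0: a=2, p=2, q=1
  k=1: a=12, p=25, q=12
  k=2: a=3, p=77, q=37
  k=3: a=4, p=333, q=160

333/160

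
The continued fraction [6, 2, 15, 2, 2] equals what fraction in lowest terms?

Fold from the inside: start with 2/1.
  2 + 1/2 = 5/2
  15 + 2/5 = 77/5
  2 + 5/77 = 159/77
  6 + 77/159 = 1031/159

1031/159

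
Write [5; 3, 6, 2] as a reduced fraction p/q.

Fold from the inside: start with 2/1.
  6 + 1/2 = 13/2
  3 + 2/13 = 41/13
  5 + 13/41 = 218/41

218/41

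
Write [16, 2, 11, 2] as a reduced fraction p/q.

791/48

Using pₖ = aₖpₖ₋₁ + pₖ₋₂ and qₖ = aₖqₖ₋₁ + qₖ₋₂:
  k=0: a=16, p=16, q=1
  k=1: a=2, p=33, q=2
  k=2: a=11, p=379, q=23
  k=3: a=2, p=791, q=48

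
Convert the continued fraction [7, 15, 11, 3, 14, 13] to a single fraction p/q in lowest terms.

Using pₖ = aₖpₖ₋₁ + pₖ₋₂ and qₖ = aₖqₖ₋₁ + qₖ₋₂:
  k=0: a=7, p=7, q=1
  k=1: a=15, p=106, q=15
  k=2: a=11, p=1173, q=166
  k=3: a=3, p=3625, q=513
  k=4: a=14, p=51923, q=7348
  k=5: a=13, p=678624, q=96037

678624/96037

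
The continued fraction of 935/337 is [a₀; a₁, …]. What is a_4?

3

935 = 2·337 + 261   →  a_0 = 2
337 = 1·261 + 76   →  a_1 = 1
261 = 3·76 + 33   →  a_2 = 3
76 = 2·33 + 10   →  a_3 = 2
33 = 3·10 + 3   →  a_4 = 3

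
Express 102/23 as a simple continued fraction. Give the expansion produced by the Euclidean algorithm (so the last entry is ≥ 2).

[4; 2, 3, 3]

102 = 4×23 + 10
23 = 2×10 + 3
10 = 3×3 + 1
3 = 3×1 + 0  (stop)
So 102/23 = [4; 2, 3, 3].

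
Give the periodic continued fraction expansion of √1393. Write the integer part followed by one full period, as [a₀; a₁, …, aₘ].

a₀ = ⌊√1393⌋ = 37.

[37; 3, 10, 3, 74]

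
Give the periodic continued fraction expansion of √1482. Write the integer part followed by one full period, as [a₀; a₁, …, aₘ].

a₀ = ⌊√1482⌋ = 38.
With m₀=0, d₀=1 and mₖ₊₁ = dₖaₖ − mₖ, dₖ₊₁ = (n − mₖ₊₁²)/dₖ, aₖ₊₁ = ⌊(a₀+mₖ₊₁)/dₖ₊₁⌋:
  k=1: m=38, d=38, a=2
  k=2: m=38, d=1, a=76
d=1 and a=2a₀=76 at k=2, so the next step gives (m, d) = (38, 38) again — its k=1 value — and the period has length 2.

[38; 2, 76]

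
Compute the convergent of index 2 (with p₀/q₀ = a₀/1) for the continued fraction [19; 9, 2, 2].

Using pₖ = aₖpₖ₋₁ + pₖ₋₂, qₖ = aₖqₖ₋₁ + qₖ₋₂ (with p₋₁=1, p₋₂=0, q₋₁=0, q₋₂=1):
  k=0: a=19, p=19, q=1
  k=1: a=9, p=172, q=9
  k=2: a=2, p=363, q=19

363/19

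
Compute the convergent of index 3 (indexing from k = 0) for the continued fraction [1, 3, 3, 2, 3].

Using pₖ = aₖpₖ₋₁ + pₖ₋₂, qₖ = aₖqₖ₋₁ + qₖ₋₂ (with p₋₁=1, p₋₂=0, q₋₁=0, q₋₂=1):
  k=0: a=1, p=1, q=1
  k=1: a=3, p=4, q=3
  k=2: a=3, p=13, q=10
  k=3: a=2, p=30, q=23

30/23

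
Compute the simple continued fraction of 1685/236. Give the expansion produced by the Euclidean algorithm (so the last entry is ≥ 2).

1685 = 7×236 + 33
236 = 7×33 + 5
33 = 6×5 + 3
5 = 1×3 + 2
3 = 1×2 + 1
2 = 2×1 + 0  (stop)
So 1685/236 = [7; 7, 6, 1, 1, 2].

[7; 7, 6, 1, 1, 2]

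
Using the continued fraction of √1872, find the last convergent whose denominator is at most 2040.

√1872 = [43; 3, 1, 3, 86, …] (period length 4).
Convergents:
  p_0/q_0 = 43/1
  p_1/q_1 = 130/3
  p_2/q_2 = 173/4
  p_3/q_3 = 649/15
  p_4/q_4 = 55987/1294
  p_5/q_5 = 168610/3897
q_4 = 1294 ≤ 2040 < 3897 = q_5, so the answer is 55987/1294.

55987/1294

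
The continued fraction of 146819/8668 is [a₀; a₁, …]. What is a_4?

15

146819 = 16·8668 + 8131   →  a_0 = 16
8668 = 1·8131 + 537   →  a_1 = 1
8131 = 15·537 + 76   →  a_2 = 15
537 = 7·76 + 5   →  a_3 = 7
76 = 15·5 + 1   →  a_4 = 15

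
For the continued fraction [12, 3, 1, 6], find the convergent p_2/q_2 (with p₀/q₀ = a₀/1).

Using pₖ = aₖpₖ₋₁ + pₖ₋₂, qₖ = aₖqₖ₋₁ + qₖ₋₂ (with p₋₁=1, p₋₂=0, q₋₁=0, q₋₂=1):
  k=0: a=12, p=12, q=1
  k=1: a=3, p=37, q=3
  k=2: a=1, p=49, q=4

49/4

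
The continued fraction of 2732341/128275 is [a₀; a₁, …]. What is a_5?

17

2732341 = 21·128275 + 38566   →  a_0 = 21
128275 = 3·38566 + 12577   →  a_1 = 3
38566 = 3·12577 + 835   →  a_2 = 3
12577 = 15·835 + 52   →  a_3 = 15
835 = 16·52 + 3   →  a_4 = 16
52 = 17·3 + 1   →  a_5 = 17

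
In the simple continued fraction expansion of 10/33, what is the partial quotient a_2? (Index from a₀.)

3

10 = 0·33 + 10   →  a_0 = 0
33 = 3·10 + 3   →  a_1 = 3
10 = 3·3 + 1   →  a_2 = 3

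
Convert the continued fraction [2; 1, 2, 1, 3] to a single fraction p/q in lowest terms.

Using pₖ = aₖpₖ₋₁ + pₖ₋₂ and qₖ = aₖqₖ₋₁ + qₖ₋₂:
  k=0: a=2, p=2, q=1
  k=1: a=1, p=3, q=1
  k=2: a=2, p=8, q=3
  k=3: a=1, p=11, q=4
  k=4: a=3, p=41, q=15

41/15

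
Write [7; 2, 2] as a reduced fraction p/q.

Fold from the inside: start with 2/1.
  2 + 1/2 = 5/2
  7 + 2/5 = 37/5

37/5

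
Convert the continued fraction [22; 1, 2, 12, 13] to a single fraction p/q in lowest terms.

Fold from the inside: start with 13/1.
  12 + 1/13 = 157/13
  2 + 13/157 = 327/157
  1 + 157/327 = 484/327
  22 + 327/484 = 10975/484

10975/484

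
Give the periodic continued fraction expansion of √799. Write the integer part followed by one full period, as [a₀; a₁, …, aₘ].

[28; 3, 1, 3, 56]

a₀ = ⌊√799⌋ = 28.
With m₀=0, d₀=1 and mₖ₊₁ = dₖaₖ − mₖ, dₖ₊₁ = (n − mₖ₊₁²)/dₖ, aₖ₊₁ = ⌊(a₀+mₖ₊₁)/dₖ₊₁⌋:
  k=1: m=28, d=15, a=3
  k=2: m=17, d=34, a=1
  k=3: m=17, d=15, a=3
  k=4: m=28, d=1, a=56
d=1 and a=2a₀=56 at k=4, so the next step gives (m, d) = (28, 15) again — its k=1 value — and the period has length 4.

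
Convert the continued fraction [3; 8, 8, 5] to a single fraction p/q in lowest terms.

1040/333

Using pₖ = aₖpₖ₋₁ + pₖ₋₂ and qₖ = aₖqₖ₋₁ + qₖ₋₂:
  k=0: a=3, p=3, q=1
  k=1: a=8, p=25, q=8
  k=2: a=8, p=203, q=65
  k=3: a=5, p=1040, q=333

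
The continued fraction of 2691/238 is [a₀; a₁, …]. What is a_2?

3

2691 = 11·238 + 73   →  a_0 = 11
238 = 3·73 + 19   →  a_1 = 3
73 = 3·19 + 16   →  a_2 = 3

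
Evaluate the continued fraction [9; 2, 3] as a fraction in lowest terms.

66/7

Using pₖ = aₖpₖ₋₁ + pₖ₋₂ and qₖ = aₖqₖ₋₁ + qₖ₋₂:
  k=0: a=9, p=9, q=1
  k=1: a=2, p=19, q=2
  k=2: a=3, p=66, q=7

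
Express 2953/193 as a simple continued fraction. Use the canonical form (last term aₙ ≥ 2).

[15; 3, 3, 19]

2953 = 15·193 + 58
193 = 3·58 + 19
58 = 3·19 + 1
19 = 19·1 + 0  (stop)
So 2953/193 = [15; 3, 3, 19].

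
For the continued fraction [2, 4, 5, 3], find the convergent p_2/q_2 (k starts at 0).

47/21

Using pₖ = aₖpₖ₋₁ + pₖ₋₂, qₖ = aₖqₖ₋₁ + qₖ₋₂ (with p₋₁=1, p₋₂=0, q₋₁=0, q₋₂=1):
  k=0: a=2, p=2, q=1
  k=1: a=4, p=9, q=4
  k=2: a=5, p=47, q=21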